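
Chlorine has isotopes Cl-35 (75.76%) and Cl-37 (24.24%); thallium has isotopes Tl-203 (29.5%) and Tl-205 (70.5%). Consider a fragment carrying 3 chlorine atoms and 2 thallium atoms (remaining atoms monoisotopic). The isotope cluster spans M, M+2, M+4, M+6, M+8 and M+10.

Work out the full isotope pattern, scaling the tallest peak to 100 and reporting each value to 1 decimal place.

Chlorine pattern (n=3): 0.4348304 : 0.41738208 : 0.13354464 : 0.01424288
Thallium pattern (n=2): 0.087025 : 0.41595 : 0.497025
Convolve the two distributions (both contribute in 2-u steps):
  M: 0.4348304×0.087025 = 0.037841
  M+2: 0.4348304×0.41595 + 0.41738208×0.087025 = 0.217190
  M+4: 0.4348304×0.497025 + 0.41738208×0.41595 + 0.13354464×0.087025 = 0.401353
  M+6: 0.41738208×0.497025 + 0.13354464×0.41595 + 0.01424288×0.087025 = 0.264237
  M+8: 0.13354464×0.497025 + 0.01424288×0.41595 = 0.072299
  M+10: 0.01424288×0.497025 = 0.007079
Scale to base peak (0.401353) = 100: 9.4 : 54.1 : 100.0 : 65.8 : 18.0 : 1.8

9.4 : 54.1 : 100.0 : 65.8 : 18.0 : 1.8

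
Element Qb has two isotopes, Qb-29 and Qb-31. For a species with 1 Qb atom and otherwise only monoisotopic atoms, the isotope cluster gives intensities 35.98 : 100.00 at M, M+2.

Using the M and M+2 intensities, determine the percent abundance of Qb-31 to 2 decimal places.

Write p for the Qb-29 fraction. I(M+2)/I(M) = [C(1,1)·p^0·(1−p)] / p^1 = 1·(1−p)/p = 100.00/35.98 = 2.7793
(1−p)/p = 2.7793/1 = 2.7793  ⇒  p = 1/(1 + 2.7793) = 0.2646
Qb-29: 26.46%, Qb-31: 73.54%.

73.54%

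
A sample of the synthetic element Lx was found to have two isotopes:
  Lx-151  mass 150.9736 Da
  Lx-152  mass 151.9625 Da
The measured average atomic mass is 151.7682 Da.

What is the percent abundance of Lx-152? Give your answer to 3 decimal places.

80.352%

Let x be the fractional abundance of Lx-151; then Lx-152 has abundance 1 − x.
150.9736·x + 151.9625·(1 − x) = 151.7682
(150.9736 − 151.9625)·x = 151.7682 − 151.9625
x = -0.1943 / -0.9889 = 0.19648 → 19.648% Lx-151, 80.352% Lx-152.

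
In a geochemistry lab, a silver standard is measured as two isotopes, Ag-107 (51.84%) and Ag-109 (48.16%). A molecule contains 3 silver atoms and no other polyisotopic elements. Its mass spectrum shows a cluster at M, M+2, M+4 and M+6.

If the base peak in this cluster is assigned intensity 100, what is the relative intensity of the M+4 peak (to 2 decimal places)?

92.90

(0.5184 + 0.4816)^3 gives M 0.1393, M+2 0.3883, M+4 0.3607, M+6 0.1117; the largest is M+2.
P(M+2) = C(3,1) × 0.5184^2 × 0.4816^1 = 3 × 0.26873856 × 0.4816 = 0.388273 (base)
P(M+4) = C(3,2) × 0.5184^1 × 0.4816^2 = 3 × 0.5184 × 0.23193856 = 0.360711
Relative intensity = 0.360711 / 0.388273 × 100 = 92.90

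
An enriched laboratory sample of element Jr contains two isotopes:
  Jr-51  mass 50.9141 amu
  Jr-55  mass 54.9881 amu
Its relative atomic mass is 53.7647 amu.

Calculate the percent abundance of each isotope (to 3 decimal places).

Jr-51: 30.029%, Jr-55: 69.971%

With x = fraction of Jr-51 (so Jr-55 is 1 − x):
50.9141·x + 54.9881·(1 − x) = 53.7647
(50.9141 − 54.9881)·x = 53.7647 − 54.9881
x = -1.2234 / -4.0740 = 0.30029 → 30.029% Jr-51, 69.971% Jr-55.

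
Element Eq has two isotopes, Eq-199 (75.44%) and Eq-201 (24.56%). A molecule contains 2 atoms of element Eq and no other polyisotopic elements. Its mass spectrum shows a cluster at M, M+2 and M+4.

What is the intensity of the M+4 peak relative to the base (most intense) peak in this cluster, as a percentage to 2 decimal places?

(0.7544 + 0.2456)^2 gives M 0.5691, M+2 0.3706, M+4 0.0603; the largest is M.
P(M) = C(2,0) × 0.7544^2 × 0.2456^0 = 1 × 0.56911936 × 1.0000 = 0.569119 (base)
P(M+4) = C(2,2) × 0.7544^0 × 0.2456^2 = 1 × 1.0000 × 0.06031936 = 0.060319
Relative intensity = 0.060319 / 0.569119 × 100 = 10.60

10.60%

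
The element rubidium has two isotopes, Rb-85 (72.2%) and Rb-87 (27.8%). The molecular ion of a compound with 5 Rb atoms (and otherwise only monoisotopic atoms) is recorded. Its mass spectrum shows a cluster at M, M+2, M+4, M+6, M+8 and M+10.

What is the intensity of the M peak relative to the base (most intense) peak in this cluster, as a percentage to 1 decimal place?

51.9%

Term probabilities: M 0.1962, M+2 0.3777, M+4 0.2909, M+6 0.1120, M+8 0.0216, M+10 0.0017. Base peak = M+2.
P(M+2) = C(5,1) × 0.722^4 × 0.278^1 = 5 × 0.27173701 × 0.2780 = 0.377714 (base)
P(M) = C(5,0) × 0.722^5 × 0.278^0 = 1 × 0.19619412 × 1.0000 = 0.196194
Relative intensity = 0.196194 / 0.377714 × 100 = 51.9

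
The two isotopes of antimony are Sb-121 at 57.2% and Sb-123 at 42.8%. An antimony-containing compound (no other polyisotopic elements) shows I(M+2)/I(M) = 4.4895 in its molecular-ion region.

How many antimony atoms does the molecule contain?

6

The M+2/M ratio from n Sb atoms is n · q/p = n · 0.428/0.572.
n = 4.4895 × 0.572/0.428 = 6.00 ≈ 6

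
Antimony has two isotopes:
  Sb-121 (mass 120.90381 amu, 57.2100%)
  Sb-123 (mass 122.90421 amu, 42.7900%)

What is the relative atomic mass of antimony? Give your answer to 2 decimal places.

The abundance-weighted mean is 0.572100 × 120.90381 + 0.427900 × 122.90421
= 69.169070 + 52.590711 = 121.759781 amu

121.76 amu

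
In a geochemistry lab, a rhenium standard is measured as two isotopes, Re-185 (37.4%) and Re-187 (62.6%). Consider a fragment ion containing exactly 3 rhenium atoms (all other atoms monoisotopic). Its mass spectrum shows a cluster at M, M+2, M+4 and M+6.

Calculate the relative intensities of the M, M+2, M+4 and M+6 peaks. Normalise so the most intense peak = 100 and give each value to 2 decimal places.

Expanding (0.374 + 0.626)^3:
P(M) = 0.374^3 = 0.052314
P(M+2) = 3 × 0.374^2 × 0.626^1 = 0.262687
P(M+4) = 3 × 0.374^1 × 0.626^2 = 0.439685
P(M+6) = 0.626^3 = 0.245314
The M+4 peak is largest (0.439685); scaling to 100 gives 11.90 : 59.74 : 100.00 : 55.79.

11.90 : 59.74 : 100.00 : 55.79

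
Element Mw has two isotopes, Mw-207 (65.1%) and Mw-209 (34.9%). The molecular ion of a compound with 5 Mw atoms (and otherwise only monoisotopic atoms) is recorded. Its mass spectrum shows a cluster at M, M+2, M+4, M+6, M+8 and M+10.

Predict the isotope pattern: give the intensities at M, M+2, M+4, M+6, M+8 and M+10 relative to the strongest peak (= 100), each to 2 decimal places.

34.79 : 93.27 : 100.00 : 53.61 : 14.37 : 1.54

The 5 Mw atoms are independent, so intensities follow the terms of (0.651 + 0.349)^5.
P(M) = 0.651^5 = 0.116924
P(M+2) = 5 × 0.651^4 × 0.349^1 = 0.313415
P(M+4) = 10 × 0.651^3 × 0.349^2 = 0.336042
P(M+6) = 10 × 0.651^2 × 0.349^3 = 0.180152
P(M+8) = 5 × 0.651^1 × 0.349^4 = 0.048289
P(M+10) = 0.349^5 = 0.005178
The M+4 peak is largest (0.336042); scaling to 100 gives 34.79 : 93.27 : 100.00 : 53.61 : 14.37 : 1.54.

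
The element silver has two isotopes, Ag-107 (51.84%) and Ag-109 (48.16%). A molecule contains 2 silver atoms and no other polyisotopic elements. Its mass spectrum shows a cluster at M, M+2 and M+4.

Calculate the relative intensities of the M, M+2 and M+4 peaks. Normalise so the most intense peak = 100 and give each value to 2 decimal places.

53.82 : 100.00 : 46.45

The 2 Ag atoms are independent, so intensities follow the terms of (0.5184 + 0.4816)^2.
P(M) = 0.5184^2 = 0.268739
P(M+2) = 2 × 0.5184^1 × 0.4816^1 = 0.499323
P(M+4) = 0.4816^2 = 0.231939
The M+2 peak is largest (0.499323); scaling to 100 gives 53.82 : 100.00 : 46.45.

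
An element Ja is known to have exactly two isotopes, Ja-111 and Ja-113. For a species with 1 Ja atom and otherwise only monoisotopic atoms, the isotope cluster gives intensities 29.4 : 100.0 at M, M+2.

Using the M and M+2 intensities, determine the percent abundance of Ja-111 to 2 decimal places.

Let p = fractional abundance of Ja-111. I(M+2)/I(M) = [C(1,1)·p^0·(1−p)] / p^1 = 1·(1−p)/p = 100.0/29.4 = 3.4014
(1−p)/p = 3.4014/1 = 3.4014  ⇒  p = 1/(1 + 3.4014) = 0.2272
Ja-111: 22.72%, Ja-113: 77.28%.

22.72%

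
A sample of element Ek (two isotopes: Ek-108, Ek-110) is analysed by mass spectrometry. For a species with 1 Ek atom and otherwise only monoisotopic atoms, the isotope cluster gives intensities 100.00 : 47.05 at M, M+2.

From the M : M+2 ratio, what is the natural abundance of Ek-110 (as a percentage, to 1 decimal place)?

Write p for the Ek-108 fraction. I(M+2)/I(M) = [C(1,1)·p^0·(1−p)] / p^1 = 1·(1−p)/p = 47.05/100.00 = 0.4705
(1−p)/p = 0.4705/1 = 0.4705  ⇒  p = 1/(1 + 0.4705) = 0.6800
Ek-108: 68.0%, Ek-110: 32.0%.

32.0%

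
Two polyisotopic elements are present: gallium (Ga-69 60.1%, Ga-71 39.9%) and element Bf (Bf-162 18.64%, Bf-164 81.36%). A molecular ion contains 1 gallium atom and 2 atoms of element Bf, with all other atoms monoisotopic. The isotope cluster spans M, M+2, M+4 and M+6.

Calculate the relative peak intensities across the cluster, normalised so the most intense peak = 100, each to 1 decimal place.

Gallium pattern (n=1): 0.6010 : 0.3990
Element Bf pattern (n=2): 0.03474496 : 0.30331008 : 0.66194496
Convolve the two distributions (both contribute in 2-u steps):
  M: 0.6010×0.03474496 = 0.020882
  M+2: 0.6010×0.30331008 + 0.3990×0.03474496 = 0.196153
  M+4: 0.6010×0.66194496 + 0.3990×0.30331008 = 0.518850
  M+6: 0.3990×0.66194496 = 0.264116
Scale to base peak (0.518850) = 100: 4.0 : 37.8 : 100.0 : 50.9

4.0 : 37.8 : 100.0 : 50.9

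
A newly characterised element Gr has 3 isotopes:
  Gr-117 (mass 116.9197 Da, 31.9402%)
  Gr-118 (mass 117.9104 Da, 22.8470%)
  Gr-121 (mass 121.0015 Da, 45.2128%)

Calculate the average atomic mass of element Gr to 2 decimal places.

The abundance-weighted mean is 0.319402 × 116.9197 + 0.228470 × 117.9104 + 0.452128 × 121.0015
= 37.34439 + 26.93899 + 54.70817 = 118.99155 Da

118.99 Da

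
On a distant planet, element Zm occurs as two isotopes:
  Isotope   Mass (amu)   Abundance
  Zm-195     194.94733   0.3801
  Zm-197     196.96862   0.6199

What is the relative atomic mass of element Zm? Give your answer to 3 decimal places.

Weight each isotope mass by its fractional abundance: 0.3801 × 194.94733 + 0.6199 × 196.96862
= 74.099480 + 122.100848 = 196.200328 amu

196.200 amu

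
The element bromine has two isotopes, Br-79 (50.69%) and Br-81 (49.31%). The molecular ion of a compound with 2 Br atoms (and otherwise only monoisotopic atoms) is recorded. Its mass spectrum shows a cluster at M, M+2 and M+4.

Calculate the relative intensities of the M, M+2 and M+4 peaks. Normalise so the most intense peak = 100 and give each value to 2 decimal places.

Each Br atom is independently Br-79 (p = 0.5069) or Br-81 (q = 0.4931); the cluster is the binomial expansion (p + q)^2.
P(M) = 0.5069^2 = 0.256948
P(M+2) = 2 × 0.5069^1 × 0.4931^1 = 0.499905
P(M+4) = 0.4931^2 = 0.243148
The M+2 peak is largest (0.499905); scaling to 100 gives 51.40 : 100.00 : 48.64.

51.40 : 100.00 : 48.64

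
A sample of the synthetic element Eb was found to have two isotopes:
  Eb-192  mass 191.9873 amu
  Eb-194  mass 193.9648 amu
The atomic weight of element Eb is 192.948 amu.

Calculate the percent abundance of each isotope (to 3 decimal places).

Let x be the fractional abundance of Eb-192; then Eb-194 has abundance 1 − x.
191.9873·x + 193.9648·(1 − x) = 192.948
(191.9873 − 193.9648)·x = 192.948 − 193.9648
x = -1.0168 / -1.9775 = 0.51418 → 51.418% Eb-192, 48.582% Eb-194.

Eb-192: 51.418%, Eb-194: 48.582%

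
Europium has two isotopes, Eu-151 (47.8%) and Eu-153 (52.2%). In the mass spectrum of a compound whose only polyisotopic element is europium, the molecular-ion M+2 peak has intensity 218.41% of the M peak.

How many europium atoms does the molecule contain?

2

For n independent Eu atoms, I(M+2)/I(M) = n · (abundance Eu-153) / (abundance Eu-151) = n · 0.522/0.478.
n = 2.1841 × 0.478/0.522 = 2.00 ≈ 2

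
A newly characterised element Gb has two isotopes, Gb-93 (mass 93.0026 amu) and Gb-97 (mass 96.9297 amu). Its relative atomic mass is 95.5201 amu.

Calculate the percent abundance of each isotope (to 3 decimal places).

Gb-93: 35.894%, Gb-97: 64.106%

Let x be the fractional abundance of Gb-93; then Gb-97 has abundance 1 − x.
93.0026·x + 96.9297·(1 − x) = 95.5201
(93.0026 − 96.9297)·x = 95.5201 − 96.9297
x = -1.4096 / -3.9271 = 0.35894 → 35.894% Gb-93, 64.106% Gb-97.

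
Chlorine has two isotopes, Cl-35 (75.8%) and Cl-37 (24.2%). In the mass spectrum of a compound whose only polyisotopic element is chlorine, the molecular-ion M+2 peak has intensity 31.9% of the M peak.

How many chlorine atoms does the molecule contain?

1

For n independent Cl atoms, I(M+2)/I(M) = n · (abundance Cl-37) / (abundance Cl-35) = n · 0.242/0.758.
n = 0.319 × 0.758/0.242 = 1.00 ≈ 1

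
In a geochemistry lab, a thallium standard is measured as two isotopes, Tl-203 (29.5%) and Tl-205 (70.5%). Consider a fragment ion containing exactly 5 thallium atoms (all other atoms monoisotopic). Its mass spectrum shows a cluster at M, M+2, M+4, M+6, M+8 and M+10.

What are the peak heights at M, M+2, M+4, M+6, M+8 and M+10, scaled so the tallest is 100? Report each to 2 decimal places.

0.61 : 7.33 : 35.02 : 83.69 : 100.00 : 47.80

The 5 Tl atoms are independent, so intensities follow the terms of (0.295 + 0.705)^5.
P(M) = 0.295^5 = 0.002234
P(M+2) = 5 × 0.295^4 × 0.705^1 = 0.026696
P(M+4) = 10 × 0.295^3 × 0.705^2 = 0.127598
P(M+6) = 10 × 0.295^2 × 0.705^3 = 0.304938
P(M+8) = 5 × 0.295^1 × 0.705^4 = 0.364375
P(M+10) = 0.705^5 = 0.174159
The M+8 peak is largest (0.364375); scaling to 100 gives 0.61 : 7.33 : 35.02 : 83.69 : 100.00 : 47.80.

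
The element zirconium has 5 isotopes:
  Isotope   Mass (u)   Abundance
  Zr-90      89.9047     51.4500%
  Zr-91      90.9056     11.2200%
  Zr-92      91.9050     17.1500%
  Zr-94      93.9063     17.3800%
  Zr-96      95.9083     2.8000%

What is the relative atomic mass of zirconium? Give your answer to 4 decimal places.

Ar = Σ fᵢ·mᵢ = 0.514500 × 89.9047 + 0.112200 × 90.9056 + 0.171500 × 91.9050 + 0.173800 × 93.9063 + 0.028000 × 95.9083
= 46.25597 + 10.19961 + 15.76171 + 16.32091 + 2.68543 = 91.22363 u

91.2236 u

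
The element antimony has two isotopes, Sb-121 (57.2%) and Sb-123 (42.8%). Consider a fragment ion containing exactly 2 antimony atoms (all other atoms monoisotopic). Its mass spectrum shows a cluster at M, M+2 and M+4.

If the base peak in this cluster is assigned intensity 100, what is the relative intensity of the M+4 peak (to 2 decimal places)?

(0.572 + 0.428)^2 gives M 0.3272, M+2 0.4896, M+4 0.1832; the largest is M+2.
P(M+2) = C(2,1) × 0.572^1 × 0.428^1 = 2 × 0.5720 × 0.4280 = 0.489632 (base)
P(M+4) = C(2,2) × 0.572^0 × 0.428^2 = 1 × 1.0000 × 0.183184 = 0.183184
Relative intensity = 0.183184 / 0.489632 × 100 = 37.41

37.41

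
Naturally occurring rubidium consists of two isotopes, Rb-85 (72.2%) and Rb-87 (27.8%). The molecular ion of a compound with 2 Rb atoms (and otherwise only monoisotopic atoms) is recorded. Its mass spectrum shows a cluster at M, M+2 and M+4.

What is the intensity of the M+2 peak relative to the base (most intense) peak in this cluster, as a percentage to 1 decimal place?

Term probabilities: M 0.5213, M+2 0.4014, M+4 0.0773. Base peak = M.
P(M) = C(2,0) × 0.722^2 × 0.278^0 = 1 × 0.521284 × 1.0000 = 0.521284 (base)
P(M+2) = C(2,1) × 0.722^1 × 0.278^1 = 2 × 0.7220 × 0.2780 = 0.401432
Relative intensity = 0.401432 / 0.521284 × 100 = 77.0

77.0%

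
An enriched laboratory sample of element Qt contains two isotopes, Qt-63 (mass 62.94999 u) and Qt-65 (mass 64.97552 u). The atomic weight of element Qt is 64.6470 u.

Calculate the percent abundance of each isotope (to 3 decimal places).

Qt-63: 16.219%, Qt-65: 83.781%

With x = fraction of Qt-63 (so Qt-65 is 1 − x):
62.94999·x + 64.97552·(1 − x) = 64.6470
(62.94999 − 64.97552)·x = 64.6470 − 64.97552
x = -0.32852 / -2.02553 = 0.16219 → 16.219% Qt-63, 83.781% Qt-65.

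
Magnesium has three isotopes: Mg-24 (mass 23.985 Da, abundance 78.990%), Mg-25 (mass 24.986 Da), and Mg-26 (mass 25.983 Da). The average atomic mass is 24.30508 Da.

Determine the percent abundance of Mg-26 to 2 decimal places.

11.01%

The remaining 21.010% is split between Mg-25 (fraction x) and Mg-26 (fraction 0.21010 − x).
Substituting: 24.986x + 25.983(0.21010 − x) = 5.3593285
(24.986 − 25.983)x = -0.0996998  ⇒  x = 0.10000, y = 0.11010
Mg-25: 10.00%, Mg-26: 11.01%.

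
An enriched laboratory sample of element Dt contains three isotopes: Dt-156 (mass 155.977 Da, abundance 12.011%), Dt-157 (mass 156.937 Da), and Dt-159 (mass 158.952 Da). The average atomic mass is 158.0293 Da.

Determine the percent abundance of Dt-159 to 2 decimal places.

The remaining 87.989% is split between Dt-157 (fraction x) and Dt-159 (fraction 0.87989 − x).
Substituting: 156.937x + 158.952(0.87989 − x) = 139.29490253
(156.937 − 158.952)x = -0.56537275  ⇒  x = 0.28058, y = 0.59931
Dt-157: 28.06%, Dt-159: 59.93%.

59.93%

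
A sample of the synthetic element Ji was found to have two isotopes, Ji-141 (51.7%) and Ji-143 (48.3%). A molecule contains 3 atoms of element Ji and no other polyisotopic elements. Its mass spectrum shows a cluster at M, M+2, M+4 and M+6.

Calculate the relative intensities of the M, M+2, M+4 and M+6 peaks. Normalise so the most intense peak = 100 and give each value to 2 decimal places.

35.68 : 100.00 : 93.42 : 29.09

Each Ji atom is independently Ji-141 (p = 0.517) or Ji-143 (q = 0.483); the cluster is the binomial expansion (p + q)^3.
P(M) = 0.517^3 = 0.138188
P(M+2) = 3 × 0.517^2 × 0.483^1 = 0.387302
P(M+4) = 3 × 0.517^1 × 0.483^2 = 0.361831
P(M+6) = 0.483^3 = 0.112679
The M+2 peak is largest (0.387302); scaling to 100 gives 35.68 : 100.00 : 93.42 : 29.09.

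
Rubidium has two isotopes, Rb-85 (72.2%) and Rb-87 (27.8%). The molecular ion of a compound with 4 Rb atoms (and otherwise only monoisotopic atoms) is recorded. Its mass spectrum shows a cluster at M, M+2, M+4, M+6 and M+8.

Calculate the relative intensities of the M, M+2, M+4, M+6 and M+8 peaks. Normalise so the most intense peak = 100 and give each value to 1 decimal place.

64.9 : 100.0 : 57.8 : 14.8 : 1.4

Each Rb atom is independently Rb-85 (p = 0.722) or Rb-87 (q = 0.278); the cluster is the binomial expansion (p + q)^4.
P(M) = 0.722^4 = 0.271737
P(M+2) = 4 × 0.722^3 × 0.278^1 = 0.418520
P(M+4) = 6 × 0.722^2 × 0.278^2 = 0.241721
P(M+6) = 4 × 0.722^1 × 0.278^3 = 0.062049
P(M+8) = 0.278^4 = 0.005973
The M+2 peak is largest (0.418520); scaling to 100 gives 64.9 : 100.0 : 57.8 : 14.8 : 1.4.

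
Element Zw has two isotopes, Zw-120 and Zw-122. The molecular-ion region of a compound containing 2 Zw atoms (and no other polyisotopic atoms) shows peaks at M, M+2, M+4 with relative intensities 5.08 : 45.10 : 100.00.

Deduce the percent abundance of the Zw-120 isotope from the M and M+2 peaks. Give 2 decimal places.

If p is the fraction of Zw that is Zw-120, then I(M+2)/I(M) = [C(2,1)·p^1·(1−p)] / p^2 = 2·(1−p)/p = 45.10/5.08 = 8.8780
(1−p)/p = 8.8780/2 = 4.4390  ⇒  p = 1/(1 + 4.4390) = 0.1839
Zw-120: 18.39%, Zw-122: 81.61%.

18.39%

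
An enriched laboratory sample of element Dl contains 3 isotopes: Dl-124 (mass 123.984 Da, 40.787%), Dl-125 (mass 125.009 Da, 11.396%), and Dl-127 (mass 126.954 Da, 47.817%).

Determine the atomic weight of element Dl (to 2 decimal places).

125.52 Da

The abundance-weighted mean is 0.40787 × 123.984 + 0.11396 × 125.009 + 0.47817 × 126.954
= 50.5694 + 14.2460 + 60.7056 = 125.5210 Da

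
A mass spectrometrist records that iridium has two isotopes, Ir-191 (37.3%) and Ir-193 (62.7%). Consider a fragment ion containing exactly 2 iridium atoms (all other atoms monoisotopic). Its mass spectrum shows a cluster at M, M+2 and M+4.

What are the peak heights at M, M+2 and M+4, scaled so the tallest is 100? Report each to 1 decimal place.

29.7 : 100.0 : 84.0

Expanding (0.373 + 0.627)^2:
P(M) = 0.373^2 = 0.139129
P(M+2) = 2 × 0.373^1 × 0.627^1 = 0.467742
P(M+4) = 0.627^2 = 0.393129
The M+2 peak is largest (0.467742); scaling to 100 gives 29.7 : 100.0 : 84.0.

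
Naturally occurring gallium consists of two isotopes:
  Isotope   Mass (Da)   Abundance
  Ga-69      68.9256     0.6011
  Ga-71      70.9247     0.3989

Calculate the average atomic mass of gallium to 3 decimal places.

69.723 Da

Average mass = Σ (abundance × isotope mass) = 0.6011 × 68.9256 + 0.3989 × 70.9247
= 41.43118 + 28.29186 = 69.72304 Da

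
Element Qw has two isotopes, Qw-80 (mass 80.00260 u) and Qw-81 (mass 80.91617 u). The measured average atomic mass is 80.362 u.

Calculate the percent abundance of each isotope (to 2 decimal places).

Writing the weighted mean with unknown fraction x of Qw-80:
80.00260·x + 80.91617·(1 − x) = 80.362
(80.00260 − 80.91617)·x = 80.362 − 80.91617
x = -0.55417 / -0.91357 = 0.60660 → 60.66% Qw-80, 39.34% Qw-81.

Qw-80: 60.66%, Qw-81: 39.34%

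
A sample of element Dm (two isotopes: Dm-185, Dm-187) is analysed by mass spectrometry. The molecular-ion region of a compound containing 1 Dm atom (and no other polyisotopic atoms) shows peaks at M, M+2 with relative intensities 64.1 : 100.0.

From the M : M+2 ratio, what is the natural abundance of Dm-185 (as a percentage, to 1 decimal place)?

If p is the fraction of Dm that is Dm-185, then I(M+2)/I(M) = [C(1,1)·p^0·(1−p)] / p^1 = 1·(1−p)/p = 100.0/64.1 = 1.5601
(1−p)/p = 1.5601/1 = 1.5601  ⇒  p = 1/(1 + 1.5601) = 0.3906
Dm-185: 39.1%, Dm-187: 60.9%.

39.1%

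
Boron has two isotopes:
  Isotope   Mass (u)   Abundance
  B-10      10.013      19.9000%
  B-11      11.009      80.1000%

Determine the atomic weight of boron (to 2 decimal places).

The abundance-weighted mean is 0.199000 × 10.013 + 0.801000 × 11.009
= 1.9926 + 8.8182 = 10.8108 u

10.81 u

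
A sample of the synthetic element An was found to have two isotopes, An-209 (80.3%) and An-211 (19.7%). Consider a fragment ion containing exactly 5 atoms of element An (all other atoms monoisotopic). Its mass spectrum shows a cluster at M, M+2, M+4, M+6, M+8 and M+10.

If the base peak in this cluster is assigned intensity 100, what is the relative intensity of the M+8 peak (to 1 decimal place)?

Term probabilities: M 0.3339, M+2 0.4095, M+4 0.2009, M+6 0.0493, M+8 0.0060, M+10 0.0003. Base peak = M+2.
P(M+2) = C(5,1) × 0.803^4 × 0.197^1 = 5 × 0.41577865 × 0.1970 = 0.409542 (base)
P(M+8) = C(5,4) × 0.803^1 × 0.197^4 = 5 × 0.8030 × 0.00150614 = 0.006047
Relative intensity = 0.006047 / 0.409542 × 100 = 1.5

1.5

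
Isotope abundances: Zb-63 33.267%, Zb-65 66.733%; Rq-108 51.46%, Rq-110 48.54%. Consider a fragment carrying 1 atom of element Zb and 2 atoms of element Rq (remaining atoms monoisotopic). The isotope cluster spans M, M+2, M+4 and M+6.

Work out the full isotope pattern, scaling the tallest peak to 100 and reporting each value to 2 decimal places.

Element Zb pattern (n=1): 0.33267 : 0.66733
Element Rq pattern (n=2): 0.26481316 : 0.49957368 : 0.23561316
Convolve the two distributions (both contribute in 2-u steps):
  M: 0.33267×0.26481316 = 0.088095
  M+2: 0.33267×0.49957368 + 0.66733×0.26481316 = 0.342911
  M+4: 0.33267×0.23561316 + 0.66733×0.49957368 = 0.411762
  M+6: 0.66733×0.23561316 = 0.157232
Scale to base peak (0.411762) = 100: 21.39 : 83.28 : 100.00 : 38.19

21.39 : 83.28 : 100.00 : 38.19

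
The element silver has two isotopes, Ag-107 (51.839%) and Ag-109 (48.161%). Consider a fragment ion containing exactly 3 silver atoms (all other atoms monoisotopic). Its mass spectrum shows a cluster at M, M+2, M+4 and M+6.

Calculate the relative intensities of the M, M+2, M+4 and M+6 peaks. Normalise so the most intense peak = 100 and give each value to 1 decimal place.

35.9 : 100.0 : 92.9 : 28.8

Expanding (0.51839 + 0.48161)^3:
P(M) = 0.51839^3 = 0.139306
P(M+2) = 3 × 0.51839^2 × 0.48161^1 = 0.388267
P(M+4) = 3 × 0.51839^1 × 0.48161^2 = 0.360719
P(M+6) = 0.48161^3 = 0.111709
The M+2 peak is largest (0.388267); scaling to 100 gives 35.9 : 100.0 : 92.9 : 28.8.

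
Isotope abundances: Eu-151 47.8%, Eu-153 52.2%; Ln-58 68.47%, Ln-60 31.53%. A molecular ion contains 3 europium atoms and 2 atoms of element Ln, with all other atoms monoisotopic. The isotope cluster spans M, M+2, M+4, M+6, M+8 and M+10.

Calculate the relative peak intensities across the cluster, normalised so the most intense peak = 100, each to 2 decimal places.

Europium pattern (n=3): 0.10921535 : 0.35780594 : 0.39074206 : 0.14223665
Element Ln pattern (n=2): 0.46881409 : 0.43177182 : 0.09941409
Convolve the two distributions (both contribute in 2-u steps):
  M: 0.10921535×0.46881409 = 0.051202
  M+2: 0.10921535×0.43177182 + 0.35780594×0.46881409 = 0.214901
  M+4: 0.10921535×0.09941409 + 0.35780594×0.43177182 + 0.39074206×0.46881409 = 0.348533
  M+6: 0.35780594×0.09941409 + 0.39074206×0.43177182 + 0.14223665×0.46881409 = 0.270965
  M+8: 0.39074206×0.09941409 + 0.14223665×0.43177182 = 0.100259
  M+10: 0.14223665×0.09941409 = 0.014140
Scale to base peak (0.348533) = 100: 14.69 : 61.66 : 100.00 : 77.74 : 28.77 : 4.06

14.69 : 61.66 : 100.00 : 77.74 : 28.77 : 4.06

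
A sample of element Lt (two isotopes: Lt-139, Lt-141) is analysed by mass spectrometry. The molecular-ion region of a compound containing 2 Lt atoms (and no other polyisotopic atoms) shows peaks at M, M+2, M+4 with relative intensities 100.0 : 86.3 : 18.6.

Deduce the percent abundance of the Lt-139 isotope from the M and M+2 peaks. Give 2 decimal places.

69.86%

Write p for the Lt-139 fraction. I(M+2)/I(M) = [C(2,1)·p^1·(1−p)] / p^2 = 2·(1−p)/p = 86.3/100.0 = 0.8630
(1−p)/p = 0.8630/2 = 0.4315  ⇒  p = 1/(1 + 0.4315) = 0.6986
Lt-139: 69.86%, Lt-141: 30.14%.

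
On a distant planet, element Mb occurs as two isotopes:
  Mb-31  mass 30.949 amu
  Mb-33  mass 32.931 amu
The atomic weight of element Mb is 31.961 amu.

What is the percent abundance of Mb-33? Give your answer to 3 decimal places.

Writing the weighted mean with unknown fraction x of Mb-31:
30.949·x + 32.931·(1 − x) = 31.961
(30.949 − 32.931)·x = 31.961 − 32.931
x = -0.970 / -1.982 = 0.48940 → 48.940% Mb-31, 51.060% Mb-33.

51.060%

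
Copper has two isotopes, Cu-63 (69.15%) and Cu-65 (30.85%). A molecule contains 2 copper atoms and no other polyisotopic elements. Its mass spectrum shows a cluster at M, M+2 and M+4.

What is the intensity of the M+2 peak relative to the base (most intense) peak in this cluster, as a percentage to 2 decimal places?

89.23%

Binomial terms of (0.6915 + 0.3085)^2: M 0.4782, M+2 0.4267, M+4 0.0952 → M is the base peak.
P(M) = C(2,0) × 0.6915^2 × 0.3085^0 = 1 × 0.47817225 × 1.0000 = 0.478172 (base)
P(M+2) = C(2,1) × 0.6915^1 × 0.3085^1 = 2 × 0.6915 × 0.3085 = 0.426656
Relative intensity = 0.426656 / 0.478172 × 100 = 89.23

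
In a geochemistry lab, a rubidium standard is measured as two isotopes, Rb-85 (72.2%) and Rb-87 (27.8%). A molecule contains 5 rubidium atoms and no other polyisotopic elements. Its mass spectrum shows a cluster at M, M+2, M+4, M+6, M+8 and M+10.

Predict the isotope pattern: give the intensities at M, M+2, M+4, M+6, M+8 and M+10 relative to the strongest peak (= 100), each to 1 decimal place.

51.9 : 100.0 : 77.0 : 29.7 : 5.7 : 0.4

The 5 Rb atoms are independent, so intensities follow the terms of (0.722 + 0.278)^5.
P(M) = 0.722^5 = 0.196194
P(M+2) = 5 × 0.722^4 × 0.278^1 = 0.377714
P(M+4) = 10 × 0.722^3 × 0.278^2 = 0.290872
P(M+6) = 10 × 0.722^2 × 0.278^3 = 0.111998
P(M+8) = 5 × 0.722^1 × 0.278^4 = 0.021562
P(M+10) = 0.278^5 = 0.001660
The M+2 peak is largest (0.377714); scaling to 100 gives 51.9 : 100.0 : 77.0 : 29.7 : 5.7 : 0.4.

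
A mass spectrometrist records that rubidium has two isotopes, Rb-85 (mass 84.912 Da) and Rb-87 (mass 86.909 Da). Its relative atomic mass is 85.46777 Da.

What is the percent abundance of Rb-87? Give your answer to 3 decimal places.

Writing the weighted mean with unknown fraction x of Rb-85:
84.912·x + 86.909·(1 − x) = 85.46777
(84.912 − 86.909)·x = 85.46777 − 86.909
x = -1.44123 / -1.997 = 0.72170 → 72.170% Rb-85, 27.830% Rb-87.

27.830%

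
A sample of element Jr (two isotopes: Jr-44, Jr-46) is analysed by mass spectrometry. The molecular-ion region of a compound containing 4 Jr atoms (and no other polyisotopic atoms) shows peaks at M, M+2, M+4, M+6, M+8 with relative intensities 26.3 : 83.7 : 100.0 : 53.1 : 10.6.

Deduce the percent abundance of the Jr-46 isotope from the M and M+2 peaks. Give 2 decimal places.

44.31%

Write p for the Jr-44 fraction. I(M+2)/I(M) = [C(4,1)·p^3·(1−p)] / p^4 = 4·(1−p)/p = 83.7/26.3 = 3.1825
(1−p)/p = 3.1825/4 = 0.7956  ⇒  p = 1/(1 + 0.7956) = 0.5569
Jr-44: 55.69%, Jr-46: 44.31%.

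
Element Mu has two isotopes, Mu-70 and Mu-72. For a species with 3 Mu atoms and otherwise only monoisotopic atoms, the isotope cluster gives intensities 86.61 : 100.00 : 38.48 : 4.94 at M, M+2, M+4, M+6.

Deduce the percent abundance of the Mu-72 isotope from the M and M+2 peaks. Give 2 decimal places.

27.79%

Let p = fractional abundance of Mu-70. I(M+2)/I(M) = [C(3,1)·p^2·(1−p)] / p^3 = 3·(1−p)/p = 100.00/86.61 = 1.1546
(1−p)/p = 1.1546/3 = 0.3849  ⇒  p = 1/(1 + 0.3849) = 0.7221
Mu-70: 72.21%, Mu-72: 27.79%.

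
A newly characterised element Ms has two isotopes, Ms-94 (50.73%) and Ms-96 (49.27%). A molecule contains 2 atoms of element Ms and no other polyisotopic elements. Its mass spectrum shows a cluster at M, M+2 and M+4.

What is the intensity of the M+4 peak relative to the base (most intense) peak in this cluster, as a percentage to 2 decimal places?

(0.5073 + 0.4927)^2 gives M 0.2574, M+2 0.4999, M+4 0.2428; the largest is M+2.
P(M+2) = C(2,1) × 0.5073^1 × 0.4927^1 = 2 × 0.5073 × 0.4927 = 0.499893 (base)
P(M+4) = C(2,2) × 0.5073^0 × 0.4927^2 = 1 × 1.0000 × 0.24275329 = 0.242753
Relative intensity = 0.242753 / 0.499893 × 100 = 48.56

48.56%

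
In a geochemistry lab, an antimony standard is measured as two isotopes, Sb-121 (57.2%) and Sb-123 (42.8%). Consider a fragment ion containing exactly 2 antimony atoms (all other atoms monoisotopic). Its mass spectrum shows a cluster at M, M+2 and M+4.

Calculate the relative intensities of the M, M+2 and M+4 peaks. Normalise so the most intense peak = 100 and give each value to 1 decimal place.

The 2 Sb atoms are independent, so intensities follow the terms of (0.572 + 0.428)^2.
P(M) = 0.572^2 = 0.327184
P(M+2) = 2 × 0.572^1 × 0.428^1 = 0.489632
P(M+4) = 0.428^2 = 0.183184
The M+2 peak is largest (0.489632); scaling to 100 gives 66.8 : 100.0 : 37.4.

66.8 : 100.0 : 37.4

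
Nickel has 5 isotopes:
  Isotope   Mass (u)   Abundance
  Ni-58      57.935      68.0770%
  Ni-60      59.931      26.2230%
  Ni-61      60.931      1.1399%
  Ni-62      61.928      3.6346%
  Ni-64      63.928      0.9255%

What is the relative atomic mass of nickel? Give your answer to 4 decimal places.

Average mass = Σ (abundance × isotope mass) = 0.680770 × 57.935 + 0.262230 × 59.931 + 0.011399 × 60.931 + 0.036346 × 61.928 + 0.009255 × 63.928
= 39.44041 + 15.71571 + 0.69455 + 2.25084 + 0.59165 = 58.69316 u

58.6932 u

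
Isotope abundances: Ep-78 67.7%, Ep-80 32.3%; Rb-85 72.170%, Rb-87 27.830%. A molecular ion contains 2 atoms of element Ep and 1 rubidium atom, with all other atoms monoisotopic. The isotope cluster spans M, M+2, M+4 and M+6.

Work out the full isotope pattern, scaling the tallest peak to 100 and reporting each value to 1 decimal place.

Element Ep pattern (n=2): 0.458329 : 0.437342 : 0.104329
Rubidium pattern (n=1): 0.7217 : 0.2783
Convolve the two distributions (both contribute in 2-u steps):
  M: 0.458329×0.7217 = 0.330776
  M+2: 0.458329×0.2783 + 0.437342×0.7217 = 0.443183
  M+4: 0.437342×0.2783 + 0.104329×0.7217 = 0.197007
  M+6: 0.104329×0.2783 = 0.029035
Scale to base peak (0.443183) = 100: 74.6 : 100.0 : 44.5 : 6.6

74.6 : 100.0 : 44.5 : 6.6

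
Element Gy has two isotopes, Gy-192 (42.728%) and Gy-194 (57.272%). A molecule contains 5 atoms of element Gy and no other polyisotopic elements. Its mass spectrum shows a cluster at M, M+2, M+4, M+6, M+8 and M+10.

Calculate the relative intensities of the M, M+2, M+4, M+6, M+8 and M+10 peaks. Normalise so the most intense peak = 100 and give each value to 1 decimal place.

4.2 : 27.8 : 74.6 : 100.0 : 67.0 : 18.0

Each Gy atom is independently Gy-192 (p = 0.42728) or Gy-194 (q = 0.57272); the cluster is the binomial expansion (p + q)^5.
P(M) = 0.42728^5 = 0.014242
P(M+2) = 5 × 0.42728^4 × 0.57272^1 = 0.095447
P(M+4) = 10 × 0.42728^3 × 0.57272^2 = 0.255872
P(M+6) = 10 × 0.42728^2 × 0.57272^3 = 0.342967
P(M+8) = 5 × 0.42728^1 × 0.57272^4 = 0.229854
P(M+10) = 0.57272^5 = 0.061619
The M+6 peak is largest (0.342967); scaling to 100 gives 4.2 : 27.8 : 74.6 : 100.0 : 67.0 : 18.0.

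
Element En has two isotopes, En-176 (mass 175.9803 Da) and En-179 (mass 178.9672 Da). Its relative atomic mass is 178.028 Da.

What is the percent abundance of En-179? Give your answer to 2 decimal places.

With x = fraction of En-176 (so En-179 is 1 − x):
175.9803·x + 178.9672·(1 − x) = 178.028
(175.9803 − 178.9672)·x = 178.028 − 178.9672
x = -0.9392 / -2.9869 = 0.31444 → 31.44% En-176, 68.56% En-179.

68.56%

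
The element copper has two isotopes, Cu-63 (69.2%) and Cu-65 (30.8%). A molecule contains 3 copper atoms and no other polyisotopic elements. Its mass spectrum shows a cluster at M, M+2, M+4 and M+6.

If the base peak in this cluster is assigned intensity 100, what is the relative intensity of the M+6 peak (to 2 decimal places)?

6.60

(0.692 + 0.308)^3 gives M 0.3314, M+2 0.4425, M+4 0.1969, M+6 0.0292; the largest is M+2.
P(M+2) = C(3,1) × 0.692^2 × 0.308^1 = 3 × 0.478864 × 0.3080 = 0.442470 (base)
P(M+6) = C(3,3) × 0.692^0 × 0.308^3 = 1 × 1.0000 × 0.02921811 = 0.029218
Relative intensity = 0.029218 / 0.442470 × 100 = 6.60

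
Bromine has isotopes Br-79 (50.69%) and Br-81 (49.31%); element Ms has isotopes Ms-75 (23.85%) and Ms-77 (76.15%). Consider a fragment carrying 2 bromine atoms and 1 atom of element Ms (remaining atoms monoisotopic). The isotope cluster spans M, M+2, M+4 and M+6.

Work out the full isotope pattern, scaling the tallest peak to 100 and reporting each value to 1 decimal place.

Bromine pattern (n=2): 0.25694761 : 0.49990478 : 0.24314761
Element Ms pattern (n=1): 0.2385 : 0.7615
Convolve the two distributions (both contribute in 2-u steps):
  M: 0.25694761×0.2385 = 0.061282
  M+2: 0.25694761×0.7615 + 0.49990478×0.2385 = 0.314893
  M+4: 0.49990478×0.7615 + 0.24314761×0.2385 = 0.438668
  M+6: 0.24314761×0.7615 = 0.185157
Scale to base peak (0.438668) = 100: 14.0 : 71.8 : 100.0 : 42.2

14.0 : 71.8 : 100.0 : 42.2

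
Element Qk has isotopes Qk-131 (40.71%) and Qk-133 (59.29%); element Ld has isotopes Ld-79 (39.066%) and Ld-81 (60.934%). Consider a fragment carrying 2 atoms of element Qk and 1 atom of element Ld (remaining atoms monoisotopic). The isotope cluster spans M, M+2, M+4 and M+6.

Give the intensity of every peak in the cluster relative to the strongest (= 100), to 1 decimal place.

15.0 : 67.1 : 100.0 : 49.6

Element Qk pattern (n=2): 0.16573041 : 0.48273918 : 0.35153041
Element Ld pattern (n=1): 0.39066 : 0.60934
Convolve the two distributions (both contribute in 2-u steps):
  M: 0.16573041×0.39066 = 0.064744
  M+2: 0.16573041×0.60934 + 0.48273918×0.39066 = 0.289573
  M+4: 0.48273918×0.60934 + 0.35153041×0.39066 = 0.431481
  M+6: 0.35153041×0.60934 = 0.214202
Scale to base peak (0.431481) = 100: 15.0 : 67.1 : 100.0 : 49.6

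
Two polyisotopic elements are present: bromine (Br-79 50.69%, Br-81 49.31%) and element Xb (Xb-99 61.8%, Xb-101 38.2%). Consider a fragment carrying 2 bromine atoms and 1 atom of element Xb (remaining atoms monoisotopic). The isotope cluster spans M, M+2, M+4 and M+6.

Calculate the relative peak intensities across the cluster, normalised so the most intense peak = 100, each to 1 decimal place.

39.0 : 100.0 : 83.8 : 22.8

Bromine pattern (n=2): 0.25694761 : 0.49990478 : 0.24314761
Element Xb pattern (n=1): 0.6180 : 0.3820
Convolve the two distributions (both contribute in 2-u steps):
  M: 0.25694761×0.6180 = 0.158794
  M+2: 0.25694761×0.3820 + 0.49990478×0.6180 = 0.407095
  M+4: 0.49990478×0.3820 + 0.24314761×0.6180 = 0.341229
  M+6: 0.24314761×0.3820 = 0.092882
Scale to base peak (0.407095) = 100: 39.0 : 100.0 : 83.8 : 22.8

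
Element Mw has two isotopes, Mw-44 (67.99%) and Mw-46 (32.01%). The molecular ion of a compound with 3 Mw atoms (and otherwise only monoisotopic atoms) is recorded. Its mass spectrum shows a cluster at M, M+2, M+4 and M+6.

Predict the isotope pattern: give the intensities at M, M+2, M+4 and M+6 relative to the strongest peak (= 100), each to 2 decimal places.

The 3 Mw atoms are independent, so intensities follow the terms of (0.6799 + 0.3201)^3.
P(M) = 0.6799^3 = 0.314293
P(M+2) = 3 × 0.6799^2 × 0.3201^1 = 0.443912
P(M+4) = 3 × 0.6799^1 × 0.3201^2 = 0.208996
P(M+6) = 0.3201^3 = 0.032799
The M+2 peak is largest (0.443912); scaling to 100 gives 70.80 : 100.00 : 47.08 : 7.39.

70.80 : 100.00 : 47.08 : 7.39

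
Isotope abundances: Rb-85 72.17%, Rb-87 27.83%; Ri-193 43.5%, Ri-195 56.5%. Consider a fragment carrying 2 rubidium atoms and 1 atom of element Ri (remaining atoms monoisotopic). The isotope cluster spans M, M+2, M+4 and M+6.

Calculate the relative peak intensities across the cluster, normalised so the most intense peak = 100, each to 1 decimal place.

Rubidium pattern (n=2): 0.52085089 : 0.40169822 : 0.07745089
Element Ri pattern (n=1): 0.4350 : 0.5650
Convolve the two distributions (both contribute in 2-u steps):
  M: 0.52085089×0.4350 = 0.226570
  M+2: 0.52085089×0.5650 + 0.40169822×0.4350 = 0.469019
  M+4: 0.40169822×0.5650 + 0.07745089×0.4350 = 0.260651
  M+6: 0.07745089×0.5650 = 0.043760
Scale to base peak (0.469019) = 100: 48.3 : 100.0 : 55.6 : 9.3

48.3 : 100.0 : 55.6 : 9.3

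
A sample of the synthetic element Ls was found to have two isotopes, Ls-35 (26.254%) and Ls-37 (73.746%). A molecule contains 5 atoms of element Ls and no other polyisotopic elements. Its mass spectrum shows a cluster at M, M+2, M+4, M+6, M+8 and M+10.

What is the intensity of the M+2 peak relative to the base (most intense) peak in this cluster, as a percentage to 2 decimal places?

(0.26254 + 0.73746)^5 gives M 0.0012, M+2 0.0175, M+4 0.0984, M+6 0.2764, M+8 0.3883, M+10 0.2181; the largest is M+8.
P(M+8) = C(5,4) × 0.26254^1 × 0.73746^4 = 5 × 0.26254 × 0.29576983 = 0.388257 (base)
P(M+2) = C(5,1) × 0.26254^4 × 0.73746^1 = 5 × 0.00475097 × 0.73746 = 0.017518
Relative intensity = 0.017518 / 0.388257 × 100 = 4.51

4.51%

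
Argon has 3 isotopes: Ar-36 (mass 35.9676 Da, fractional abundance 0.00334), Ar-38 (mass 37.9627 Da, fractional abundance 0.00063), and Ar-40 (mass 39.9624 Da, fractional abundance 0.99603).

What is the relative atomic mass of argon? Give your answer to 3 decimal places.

39.948 Da

Ar = Σ fᵢ·mᵢ = 0.00334 × 35.9676 + 0.00063 × 37.9627 + 0.99603 × 39.9624
= 0.12013 + 0.02392 + 39.80375 = 39.94780 Da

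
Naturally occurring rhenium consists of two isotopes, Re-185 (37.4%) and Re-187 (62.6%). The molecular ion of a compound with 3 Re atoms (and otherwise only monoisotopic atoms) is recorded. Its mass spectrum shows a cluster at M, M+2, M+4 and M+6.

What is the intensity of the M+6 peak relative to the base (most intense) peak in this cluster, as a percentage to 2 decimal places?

Binomial terms of (0.374 + 0.626)^3: M 0.0523, M+2 0.2627, M+4 0.4397, M+6 0.2453 → M+4 is the base peak.
P(M+4) = C(3,2) × 0.374^1 × 0.626^2 = 3 × 0.3740 × 0.391876 = 0.439685 (base)
P(M+6) = C(3,3) × 0.374^0 × 0.626^3 = 1 × 1.0000 × 0.24531438 = 0.245314
Relative intensity = 0.245314 / 0.439685 × 100 = 55.79

55.79%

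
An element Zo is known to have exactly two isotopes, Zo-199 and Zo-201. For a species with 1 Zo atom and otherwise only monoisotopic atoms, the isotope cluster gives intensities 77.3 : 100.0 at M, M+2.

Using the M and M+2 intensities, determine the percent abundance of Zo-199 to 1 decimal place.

43.6%

If p is the fraction of Zo that is Zo-199, then I(M+2)/I(M) = [C(1,1)·p^0·(1−p)] / p^1 = 1·(1−p)/p = 100.0/77.3 = 1.2937
(1−p)/p = 1.2937/1 = 1.2937  ⇒  p = 1/(1 + 1.2937) = 0.4360
Zo-199: 43.6%, Zo-201: 56.4%.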